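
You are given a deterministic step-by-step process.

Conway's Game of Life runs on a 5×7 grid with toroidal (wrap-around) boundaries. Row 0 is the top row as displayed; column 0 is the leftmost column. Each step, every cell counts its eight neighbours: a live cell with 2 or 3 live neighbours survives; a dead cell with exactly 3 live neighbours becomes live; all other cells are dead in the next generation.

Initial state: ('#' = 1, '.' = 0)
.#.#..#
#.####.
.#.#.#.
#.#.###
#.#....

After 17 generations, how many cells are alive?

k=0  .#.#..#
#.####.
.#.#.#.
#.#.###
#.#....
k=1  .....##
#....#.
.......
#.#.##.
..#.#..
k=2  ....###
.....#.
.#..##.
.#..##.
.#..#..
k=3  ....#.#
.......
......#
####...
#..#..#
k=4  #....##
.....#.
###....
.###...
...####
k=5  #......
.....#.
#..#...
.....##
.#.#...
k=6  .......
......#
....##.
#.#.#.#
#.....#
k=7  #.....#
.....#.
#..##..
##.##..
##...##
k=8  .#.....
#...##.
####.##
...#...
..#.##.
k=9  .#.#..#
...###.
####.#.
#......
..###..
k=10  .......
.....#.
####.#.
#.....#
#####..
k=11  .####..
.##.#.#
###.##.
.....#.
####..#
k=12  ....#.#
......#
#.#.#..
.....#.
#....##
k=13  .......
#..#..#
.....##
##..##.
#...#..
k=14  #.....#
#....##
.#.....
##..#..
##..###
k=15  ....#..
.#...#.
.#...#.
..#.#..
....#..
k=16  ....##.
....##.
.##.##.
...###.
....##.
k=17  ...#..#
......#
..#...#
..#...#
......#

8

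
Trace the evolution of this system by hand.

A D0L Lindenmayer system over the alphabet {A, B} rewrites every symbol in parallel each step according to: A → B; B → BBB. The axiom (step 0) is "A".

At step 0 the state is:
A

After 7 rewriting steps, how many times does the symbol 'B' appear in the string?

729

k=0  A
k=1  B
k=2  BBB
k=3  BBBBBBBBB
k=4  BBBBBBBBBBBBBBBBBBBBBBBBBBB
k=5  BBBBBBBBBBBBBBBBBBBBBBBBBBBBBBBBBBBBBBBBBBBBBBBBBBBBBBBBBBBBBBBBBBBBBBBBBBBBBBBBB
k=6  BBBBBBBBBBBBBBBBBBBBBBBBBBBBBBBBBBBBBBBBBBBBBBBBBBBBBBBBBB…BBBBBBBBBBBBBBBBBBBBBBBBBBBBBBBBBBBBBBBBBBBBBBBBBBBBBBBBBB  (len 243)
k=7  BBBBBBBBBBBBBBBBBBBBBBBBBBBBBBBBBBBBBBBBBBBBBBBBBBBBBBBBBB…BBBBBBBBBBBBBBBBBBBBBBBBBBBBBBBBBBBBBBBBBBBBBBBBBBBBBBBBBB  (len 729)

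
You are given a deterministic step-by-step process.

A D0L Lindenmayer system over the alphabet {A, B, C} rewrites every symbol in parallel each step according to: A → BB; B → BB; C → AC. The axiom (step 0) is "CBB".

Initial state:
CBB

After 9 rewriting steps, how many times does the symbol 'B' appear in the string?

step 0: CBB
step 1: ACBBBB
step 2: BBACBBBBBBBB
step 3: BBBBBBACBBBBBBBBBBBBBBBB
step 4: BBBBBBBBBBBBBBACBBBBBBBBBBBBBBBBBBBBBBBBBBBBBBBB
step 5: BBBBBBBBBBBBBBBBBBBBBBBBBBBBBBACBBBBBBBBBBBBBBBBBBBBBBBBBBBBBBBBBBBBBBBBBBBBBBBBBBBBBBBBBBBBBBBB
step 6: BBBBBBBBBBBBBBBBBBBBBBBBBBBBBBBBBBBBBBBBBBBBBBBBBBBBBBBBBB…BBBBBBBBBBBBBBBBBBBBBBBBBBBBBBBBBBBBBBBBBBBBBBBBBBBBBBBBBB  (len 192)
step 7: BBBBBBBBBBBBBBBBBBBBBBBBBBBBBBBBBBBBBBBBBBBBBBBBBBBBBBBBBB…BBBBBBBBBBBBBBBBBBBBBBBBBBBBBBBBBBBBBBBBBBBBBBBBBBBBBBBBBB  (len 384)
step 8: BBBBBBBBBBBBBBBBBBBBBBBBBBBBBBBBBBBBBBBBBBBBBBBBBBBBBBBBBB…BBBBBBBBBBBBBBBBBBBBBBBBBBBBBBBBBBBBBBBBBBBBBBBBBBBBBBBBBB  (len 768)
step 9: BBBBBBBBBBBBBBBBBBBBBBBBBBBBBBBBBBBBBBBBBBBBBBBBBBBBBBBBBB…BBBBBBBBBBBBBBBBBBBBBBBBBBBBBBBBBBBBBBBBBBBBBBBBBBBBBBBBBB  (len 1536)

1534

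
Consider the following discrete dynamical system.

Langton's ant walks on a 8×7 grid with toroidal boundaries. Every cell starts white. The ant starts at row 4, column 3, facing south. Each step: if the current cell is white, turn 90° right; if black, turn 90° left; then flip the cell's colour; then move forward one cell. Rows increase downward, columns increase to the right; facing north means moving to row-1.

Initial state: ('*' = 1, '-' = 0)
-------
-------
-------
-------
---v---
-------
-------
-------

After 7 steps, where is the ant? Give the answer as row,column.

5,3

k=0  -------
-------
-------
-------
---v---
-------
-------
-------
k=1  -------
-------
-------
-------
--<*---
-------
-------
-------
k=2  -------
-------
-------
--^----
--**---
-------
-------
-------
k=3  -------
-------
-------
--*>---
--**---
-------
-------
-------
k=4  -------
-------
-------
--**---
--*v---
-------
-------
-------
k=5  -------
-------
-------
--**---
--*->--
-------
-------
-------
k=6  -------
-------
-------
--**---
--*-*--
----v--
-------
-------
k=7  -------
-------
-------
--**---
--*-*--
---<*--
-------
-------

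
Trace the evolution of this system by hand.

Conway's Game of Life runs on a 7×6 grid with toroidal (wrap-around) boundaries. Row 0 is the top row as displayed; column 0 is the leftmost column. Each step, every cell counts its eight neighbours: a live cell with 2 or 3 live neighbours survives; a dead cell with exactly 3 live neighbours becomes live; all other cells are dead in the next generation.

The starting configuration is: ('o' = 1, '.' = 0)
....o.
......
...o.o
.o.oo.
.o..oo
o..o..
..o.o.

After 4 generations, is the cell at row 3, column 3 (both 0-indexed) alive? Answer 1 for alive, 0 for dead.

k=0  ....o.
......
...o.o
.o.oo.
.o..oo
o..o..
..o.o.
k=1  ...o..
....o.
..oo..
...o..
.o...o
oooo..
....oo
k=2  ...o.o
..o.o.
..ooo.
...oo.
.o.oo.
.ooo..
oo..oo
k=3  .ooo..
..o..o
..o..o
.....o
.o....
......
.o...o
k=4  .o.oo.
o...o.
o...oo
o.....
......
o.....
oo....

0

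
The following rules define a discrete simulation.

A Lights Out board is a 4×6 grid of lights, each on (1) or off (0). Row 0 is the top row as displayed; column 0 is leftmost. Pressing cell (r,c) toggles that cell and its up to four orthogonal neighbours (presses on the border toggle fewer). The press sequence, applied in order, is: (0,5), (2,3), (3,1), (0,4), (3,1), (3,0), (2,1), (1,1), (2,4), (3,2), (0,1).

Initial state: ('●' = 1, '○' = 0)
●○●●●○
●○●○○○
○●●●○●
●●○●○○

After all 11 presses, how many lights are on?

9

step 0: ●○●●●○
●○●○○○
○●●●○●
●●○●○○
step 1: ●○●●○●
●○●○○●
○●●●○●
●●○●○○
step 2: ●○●●○●
●○●●○●
○●○○●●
●●○○○○
step 3: ●○●●○●
●○●●○●
○○○○●●
○○●○○○
step 4: ●○●○●○
●○●●●●
○○○○●●
○○●○○○
step 5: ●○●○●○
●○●●●●
○●○○●●
●●○○○○
step 6: ●○●○●○
●○●●●●
●●○○●●
○○○○○○
step 7: ●○●○●○
●●●●●●
○○●○●●
○●○○○○
step 8: ●●●○●○
○○○●●●
○●●○●●
○●○○○○
step 9: ●●●○●○
○○○●○●
○●●●○○
○●○○●○
step 10: ●●●○●○
○○○●○●
○●○●○○
○○●●●○
step 11: ○○○○●○
○●○●○●
○●○●○○
○○●●●○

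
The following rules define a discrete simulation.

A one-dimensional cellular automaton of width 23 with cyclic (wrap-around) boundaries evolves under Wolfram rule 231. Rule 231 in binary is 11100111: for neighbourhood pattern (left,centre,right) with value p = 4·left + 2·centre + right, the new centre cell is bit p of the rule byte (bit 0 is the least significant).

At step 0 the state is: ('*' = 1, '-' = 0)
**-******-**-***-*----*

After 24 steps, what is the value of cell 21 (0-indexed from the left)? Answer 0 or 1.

1

t=0: **-******-**-***-*----*
t=1: ***-******-**-****-***-
t=2: -***-******-**-****-***
t=3: *-***-******-**-****-**
t=4: **-***-******-**-****-*
t=5: ***-***-******-**-****-
t=6: -***-***-******-**-****
t=7: *-***-***-******-**-***
t=8: **-***-***-******-**-**
t=9: ***-***-***-******-**-*
t=10: ****-***-***-******-**-
t=11: -****-***-***-******-**
t=12: *-****-***-***-******-*
t=13: **-****-***-***-******-
t=14: -**-****-***-***-******
t=15: *-**-****-***-***-*****
t=16: **-**-****-***-***-****
t=17: ***-**-****-***-***-***
t=18: ****-**-****-***-***-**
t=19: *****-**-****-***-***-*
t=20: ******-**-****-***-***-
t=21: -******-**-****-***-***
t=22: *-******-**-****-***-**
t=23: **-******-**-****-***-*
t=24: ***-******-**-****-***-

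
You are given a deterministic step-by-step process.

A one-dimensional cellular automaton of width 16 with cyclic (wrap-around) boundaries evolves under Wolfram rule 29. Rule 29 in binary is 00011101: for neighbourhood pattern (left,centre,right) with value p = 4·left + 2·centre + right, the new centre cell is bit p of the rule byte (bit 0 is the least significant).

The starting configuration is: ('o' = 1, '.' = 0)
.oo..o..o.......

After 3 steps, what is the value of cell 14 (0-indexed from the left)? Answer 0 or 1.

1

gen 0: .oo..o..o.......
gen 1: .o.o.oo.oooooooo
gen 2: .o.o.o..o.......
gen 3: .o.o.oo.oooooooo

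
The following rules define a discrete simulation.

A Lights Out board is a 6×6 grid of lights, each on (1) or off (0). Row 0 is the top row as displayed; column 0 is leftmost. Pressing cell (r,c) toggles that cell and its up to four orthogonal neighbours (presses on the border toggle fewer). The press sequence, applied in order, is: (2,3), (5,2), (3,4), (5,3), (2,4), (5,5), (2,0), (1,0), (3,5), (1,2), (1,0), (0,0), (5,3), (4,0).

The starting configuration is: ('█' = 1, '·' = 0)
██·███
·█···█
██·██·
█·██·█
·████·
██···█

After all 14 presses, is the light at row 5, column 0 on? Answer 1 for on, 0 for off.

0

k=0  ██·███
·█···█
██·██·
█·██·█
·████·
██···█
k=1  ██·███
·█·█·█
███···
█·█··█
·████·
██···█
k=2  ██·███
·█·█·█
███···
█·█··█
·█·██·
█·██·█
k=3  ██·███
·█·█·█
███·█·
█·███·
·█·█··
█·██·█
k=4  ██·███
·█·█·█
███·█·
█·███·
·█····
█···██
k=5  ██·███
·█·███
████·█
█·██··
·█····
█···██
k=6  ██·███
·█·███
████·█
█·██··
·█···█
█·····
k=7  ██·███
██·███
··██·█
··██··
·█···█
█·····
k=8  ·█·███
···███
█·██·█
··██··
·█···█
█·····
k=9  ·█·███
···███
█·██··
··████
·█····
█·····
k=10  ·█████
·██·██
█··█··
··████
·█····
█·····
k=11  ██████
█·█·██
···█··
··████
·█····
█·····
k=12  ··████
··█·██
···█··
··████
·█····
█·····
k=13  ··████
··█·██
···█··
··████
·█·█··
█·███·
k=14  ··████
··█·██
···█··
█·████
█··█··
··███·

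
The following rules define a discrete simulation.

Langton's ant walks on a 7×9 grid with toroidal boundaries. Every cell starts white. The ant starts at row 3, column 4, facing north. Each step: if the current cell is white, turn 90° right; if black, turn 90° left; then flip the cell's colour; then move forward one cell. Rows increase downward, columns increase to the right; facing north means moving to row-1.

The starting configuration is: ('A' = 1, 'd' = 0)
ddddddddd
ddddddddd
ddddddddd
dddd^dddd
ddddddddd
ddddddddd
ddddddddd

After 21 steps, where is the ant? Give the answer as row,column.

0) ddddddddd
ddddddddd
ddddddddd
dddd^dddd
ddddddddd
ddddddddd
ddddddddd
1) ddddddddd
ddddddddd
ddddddddd
ddddA>ddd
ddddddddd
ddddddddd
ddddddddd
2) ddddddddd
ddddddddd
ddddddddd
ddddAAddd
dddddvddd
ddddddddd
ddddddddd
3) ddddddddd
ddddddddd
ddddddddd
ddddAAddd
dddd<Addd
ddddddddd
ddddddddd
4) ddddddddd
ddddddddd
ddddddddd
dddd^Addd
ddddAAddd
ddddddddd
ddddddddd
5) ddddddddd
ddddddddd
ddddddddd
ddd<dAddd
ddddAAddd
ddddddddd
ddddddddd
6) ddddddddd
ddddddddd
ddd^ddddd
dddAdAddd
ddddAAddd
ddddddddd
ddddddddd
7) ddddddddd
ddddddddd
dddA>dddd
dddAdAddd
ddddAAddd
ddddddddd
ddddddddd
8) ddddddddd
ddddddddd
dddAAdddd
dddAvAddd
ddddAAddd
ddddddddd
ddddddddd
9) ddddddddd
ddddddddd
dddAAdddd
ddd<AAddd
ddddAAddd
ddddddddd
ddddddddd
10) ddddddddd
ddddddddd
dddAAdddd
ddddAAddd
dddvAAddd
ddddddddd
ddddddddd
11) ddddddddd
ddddddddd
dddAAdddd
ddddAAddd
dd<AAAddd
ddddddddd
ddddddddd
12) ddddddddd
ddddddddd
dddAAdddd
dd^dAAddd
ddAAAAddd
ddddddddd
ddddddddd
13) ddddddddd
ddddddddd
dddAAdddd
ddA>AAddd
ddAAAAddd
ddddddddd
ddddddddd
14) ddddddddd
ddddddddd
dddAAdddd
ddAAAAddd
ddAvAAddd
ddddddddd
ddddddddd
15) ddddddddd
ddddddddd
dddAAdddd
ddAAAAddd
ddAd>Addd
ddddddddd
ddddddddd
16) ddddddddd
ddddddddd
dddAAdddd
ddAA^Addd
ddAddAddd
ddddddddd
ddddddddd
17) ddddddddd
ddddddddd
dddAAdddd
ddA<dAddd
ddAddAddd
ddddddddd
ddddddddd
18) ddddddddd
ddddddddd
dddAAdddd
ddAddAddd
ddAvdAddd
ddddddddd
ddddddddd
19) ddddddddd
ddddddddd
dddAAdddd
ddAddAddd
dd<AdAddd
ddddddddd
ddddddddd
20) ddddddddd
ddddddddd
dddAAdddd
ddAddAddd
dddAdAddd
ddvdddddd
ddddddddd
21) ddddddddd
ddddddddd
dddAAdddd
ddAddAddd
dddAdAddd
d<Adddddd
ddddddddd

5,1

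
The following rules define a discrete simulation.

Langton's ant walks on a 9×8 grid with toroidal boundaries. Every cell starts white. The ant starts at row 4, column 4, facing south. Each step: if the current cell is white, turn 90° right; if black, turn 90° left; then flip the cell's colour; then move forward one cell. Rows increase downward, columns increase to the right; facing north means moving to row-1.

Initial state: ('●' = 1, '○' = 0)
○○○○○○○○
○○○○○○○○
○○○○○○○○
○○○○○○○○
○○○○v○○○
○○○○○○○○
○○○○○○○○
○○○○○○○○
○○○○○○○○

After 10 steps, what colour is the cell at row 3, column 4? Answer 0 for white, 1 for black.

1

gen 0: ○○○○○○○○
○○○○○○○○
○○○○○○○○
○○○○○○○○
○○○○v○○○
○○○○○○○○
○○○○○○○○
○○○○○○○○
○○○○○○○○
gen 1: ○○○○○○○○
○○○○○○○○
○○○○○○○○
○○○○○○○○
○○○<●○○○
○○○○○○○○
○○○○○○○○
○○○○○○○○
○○○○○○○○
gen 2: ○○○○○○○○
○○○○○○○○
○○○○○○○○
○○○^○○○○
○○○●●○○○
○○○○○○○○
○○○○○○○○
○○○○○○○○
○○○○○○○○
gen 3: ○○○○○○○○
○○○○○○○○
○○○○○○○○
○○○●>○○○
○○○●●○○○
○○○○○○○○
○○○○○○○○
○○○○○○○○
○○○○○○○○
gen 4: ○○○○○○○○
○○○○○○○○
○○○○○○○○
○○○●●○○○
○○○●v○○○
○○○○○○○○
○○○○○○○○
○○○○○○○○
○○○○○○○○
gen 5: ○○○○○○○○
○○○○○○○○
○○○○○○○○
○○○●●○○○
○○○●○>○○
○○○○○○○○
○○○○○○○○
○○○○○○○○
○○○○○○○○
gen 6: ○○○○○○○○
○○○○○○○○
○○○○○○○○
○○○●●○○○
○○○●○●○○
○○○○○v○○
○○○○○○○○
○○○○○○○○
○○○○○○○○
gen 7: ○○○○○○○○
○○○○○○○○
○○○○○○○○
○○○●●○○○
○○○●○●○○
○○○○<●○○
○○○○○○○○
○○○○○○○○
○○○○○○○○
gen 8: ○○○○○○○○
○○○○○○○○
○○○○○○○○
○○○●●○○○
○○○●^●○○
○○○○●●○○
○○○○○○○○
○○○○○○○○
○○○○○○○○
gen 9: ○○○○○○○○
○○○○○○○○
○○○○○○○○
○○○●●○○○
○○○●●>○○
○○○○●●○○
○○○○○○○○
○○○○○○○○
○○○○○○○○
gen 10: ○○○○○○○○
○○○○○○○○
○○○○○○○○
○○○●●^○○
○○○●●○○○
○○○○●●○○
○○○○○○○○
○○○○○○○○
○○○○○○○○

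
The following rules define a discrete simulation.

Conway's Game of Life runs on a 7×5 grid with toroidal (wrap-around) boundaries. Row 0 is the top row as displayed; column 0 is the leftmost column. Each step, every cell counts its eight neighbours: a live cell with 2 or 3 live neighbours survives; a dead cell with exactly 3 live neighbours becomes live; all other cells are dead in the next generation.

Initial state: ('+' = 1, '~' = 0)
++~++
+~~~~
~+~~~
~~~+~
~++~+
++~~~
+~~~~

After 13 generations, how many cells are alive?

k=0  ++~++
+~~~~
~+~~~
~~~+~
~++~+
++~~~
+~~~~
k=1  ~+~~~
~~+~~
~~~~~
++~+~
~++++
~~+~+
~~+~~
k=2  ~++~~
~~~~~
~++~~
++~+~
~~~~~
+~~~+
~+++~
k=3  ~+~+~
~~~~~
+++~~
++~~~
~+~~~
+++++
~~~++
k=4  ~~+++
+~~~~
+~+~~
~~~~~
~~~+~
~+~~~
~~~~~
k=5  ~~~++
+~+~~
~+~~~
~~~~~
~~~~~
~~~~~
~~++~
k=6  ~+~~+
+++++
~+~~~
~~~~~
~~~~~
~~~~~
~~+++
k=7  ~~~~~
~~~++
~+~++
~~~~~
~~~~~
~~~+~
+~+++
k=8  +~+~~
+~+++
+~+++
~~~~~
~~~~~
~~++~
~~+++
k=9  +~~~~
~~~~~
+~+~~
~~~++
~~~~~
~~+~+
~~~~+
k=10  ~~~~~
~+~~~
~~~++
~~~++
~~~~+
~~~+~
+~~++
k=11  +~~~+
~~~~~
+~+++
+~~~~
~~~~+
+~~+~
~~~++
k=12  +~~++
~+~~~
++~++
++~~~
+~~~+
+~~+~
~~~+~
k=13  +~+++
~+~~~
~~~~+
~~++~
~~~~~
+~~+~
+~++~

13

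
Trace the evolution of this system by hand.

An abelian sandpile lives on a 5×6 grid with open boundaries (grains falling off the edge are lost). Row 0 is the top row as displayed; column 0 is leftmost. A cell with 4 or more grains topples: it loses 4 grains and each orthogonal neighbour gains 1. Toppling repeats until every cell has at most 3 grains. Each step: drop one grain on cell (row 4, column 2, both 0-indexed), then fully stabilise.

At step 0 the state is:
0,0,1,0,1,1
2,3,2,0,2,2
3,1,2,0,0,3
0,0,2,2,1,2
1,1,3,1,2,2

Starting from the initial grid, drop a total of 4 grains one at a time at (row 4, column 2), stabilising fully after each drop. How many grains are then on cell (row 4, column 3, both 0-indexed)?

2

0) 0,0,1,0,1,1
2,3,2,0,2,2
3,1,2,0,0,3
0,0,2,2,1,2
1,1,3,1,2,2
1) 0,0,1,0,1,1
2,3,2,0,2,2
3,1,2,0,0,3
0,0,3,2,1,2
1,2,0,2,2,2
2) 0,0,1,0,1,1
2,3,2,0,2,2
3,1,2,0,0,3
0,0,3,2,1,2
1,2,1,2,2,2
3) 0,0,1,0,1,1
2,3,2,0,2,2
3,1,2,0,0,3
0,0,3,2,1,2
1,2,2,2,2,2
4) 0,0,1,0,1,1
2,3,2,0,2,2
3,1,2,0,0,3
0,0,3,2,1,2
1,2,3,2,2,2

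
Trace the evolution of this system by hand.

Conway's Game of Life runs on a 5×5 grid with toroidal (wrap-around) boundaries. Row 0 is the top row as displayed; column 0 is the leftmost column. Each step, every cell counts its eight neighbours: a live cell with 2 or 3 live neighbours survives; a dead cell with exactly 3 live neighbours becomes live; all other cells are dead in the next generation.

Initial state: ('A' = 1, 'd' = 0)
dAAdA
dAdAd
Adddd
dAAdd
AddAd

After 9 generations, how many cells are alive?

k=0  dAAdA
dAdAd
Adddd
dAAdd
AddAd
k=1  dAddA
dAdAA
Adddd
AAAdA
AddAA
k=2  dAddd
dAAAA
ddddd
ddAdd
ddddd
k=3  AAdAd
AAAAd
dAddd
ddddd
ddddd
k=4  AddAd
dddAd
AAddd
ddddd
ddddd
k=5  ddddA
AAAdd
ddddd
ddddd
ddddd
k=6  AAddd
AAddd
dAddd
ddddd
ddddd
k=7  AAddd
ddAdd
AAddd
ddddd
ddddd
k=8  dAddd
ddAdd
dAddd
ddddd
ddddd
k=9  ddddd
dAAdd
ddddd
ddddd
ddddd

2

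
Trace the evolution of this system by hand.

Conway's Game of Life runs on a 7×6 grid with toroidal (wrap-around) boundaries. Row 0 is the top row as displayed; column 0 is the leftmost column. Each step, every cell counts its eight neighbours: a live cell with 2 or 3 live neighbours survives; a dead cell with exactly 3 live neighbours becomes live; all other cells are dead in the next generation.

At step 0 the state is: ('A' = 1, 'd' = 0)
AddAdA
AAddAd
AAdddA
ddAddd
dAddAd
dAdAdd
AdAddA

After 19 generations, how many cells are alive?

14

gen 0: AddAdA
AAddAd
AAdddA
ddAddd
dAddAd
dAdAdd
AdAddA
gen 1: ddAAdd
ddAdAd
ddAddA
ddAddA
dAdAdd
dAdAAA
ddAAdA
gen 2: dAdddd
dAAdAd
dAAdAA
AAAAAd
dAdAdA
dAdddA
AAdddA
gen 3: dddddA
ddddAA
dddddd
dddddd
dddAdA
dAdddA
dAAddA
gen 4: dddddA
ddddAA
dddddd
dddddd
AdddAd
dAdddA
dAAdAA
gen 5: dddAdd
ddddAA
dddddd
dddddd
AddddA
dAAAdd
dAAdAA
gen 6: AdAAdd
ddddAd
dddddd
dddddd
AAAddd
dddAdd
AAddAd
gen 7: AdAAAd
dddAdd
dddddd
dAdddd
dAAddd
dddAdA
AAddAA
gen 8: AdAddd
ddAAAd
dddddd
dAAddd
AAAddd
dddAdA
dAdddd
gen 9: ddAddd
dAAAdd
dAdddd
AdAddd
AddAdd
dddddd
AAAddd
gen 10: Addddd
dAdAdd
AddAdd
AdAddd
dAdddd
AdAddd
dAAddd
gen 11: Addddd
AAAddd
AddAdd
AdAddd
AdAddd
AdAddd
AdAddd
gen 12: AdAddA
AdAddA
AddAdA
AdAAdA
AdAAdA
AdAAdA
AddddA
gen 13: ddddAd
ddAAdd
dddAdd
dddddd
dddddd
ddAAdd
ddAAdd
gen 14: ddddAd
ddAAAd
ddAAdd
dddddd
dddddd
ddAAdd
ddAdAd
gen 15: ddAdAA
ddAdAd
ddAdAd
dddddd
dddddd
ddAAdd
ddAdAd
gen 16: dAAdAA
dAAdAd
dddddd
dddddd
dddddd
ddAAdd
dAAdAA
gen 17: dddddd
AAAdAA
dddddd
dddddd
dddddd
dAAAAd
dddddA
gen 18: dAddAd
AAdddA
AAdddA
dddddd
ddAAdd
ddAAAd
ddAAAd
gen 19: dAddAd
ddAdAd
dAdddA
AAAddd
ddAdAd
dAdddd
dAdddA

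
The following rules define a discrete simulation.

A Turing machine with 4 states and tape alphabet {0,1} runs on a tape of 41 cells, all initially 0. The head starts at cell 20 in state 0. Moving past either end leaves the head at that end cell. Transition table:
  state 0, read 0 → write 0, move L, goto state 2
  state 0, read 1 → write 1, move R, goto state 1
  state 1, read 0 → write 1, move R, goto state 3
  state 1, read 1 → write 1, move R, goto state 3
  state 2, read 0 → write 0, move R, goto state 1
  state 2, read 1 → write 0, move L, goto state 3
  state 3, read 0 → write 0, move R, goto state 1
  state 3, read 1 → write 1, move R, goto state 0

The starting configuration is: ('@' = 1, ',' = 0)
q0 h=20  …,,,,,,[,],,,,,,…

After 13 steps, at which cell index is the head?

step 0: q0 h=20  …,,,,,,[,],,,,,,…
step 1: q2 h=19  …,,,,,,[,],,,,,,…
step 2: q1 h=20  …,,,,,,[,],,,,,,…
step 3: q3 h=21  …,,,,,@[,],,,,,,…
step 4: q1 h=22  …,,,,@,[,],,,,,,…
step 5: q3 h=23  …,,,@,@[,],,,,,,…
step 6: q1 h=24  …,,@,@,[,],,,,,,…
step 7: q3 h=25  …,@,@,@[,],,,,,,…
step 8: q1 h=26  …@,@,@,[,],,,,,,…
step 9: q3 h=27  …,@,@,@[,],,,,,,…
step 10: q1 h=28  …@,@,@,[,],,,,,,…
step 11: q3 h=29  …,@,@,@[,],,,,,,…
step 12: q1 h=30  …@,@,@,[,],,,,,,…
step 13: q3 h=31  …,@,@,@[,],,,,,,…

31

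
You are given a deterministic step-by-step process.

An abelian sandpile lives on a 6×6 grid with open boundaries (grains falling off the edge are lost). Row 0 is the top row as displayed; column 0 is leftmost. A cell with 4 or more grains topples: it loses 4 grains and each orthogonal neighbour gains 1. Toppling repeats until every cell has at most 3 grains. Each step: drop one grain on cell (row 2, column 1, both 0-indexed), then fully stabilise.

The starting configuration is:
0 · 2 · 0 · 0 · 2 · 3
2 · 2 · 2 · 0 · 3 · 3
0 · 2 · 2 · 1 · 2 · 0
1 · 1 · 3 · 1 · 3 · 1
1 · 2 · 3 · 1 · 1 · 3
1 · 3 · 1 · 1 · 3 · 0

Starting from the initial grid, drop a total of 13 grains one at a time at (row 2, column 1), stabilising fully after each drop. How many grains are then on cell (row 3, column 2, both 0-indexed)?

0

gen 0: 0 · 2 · 0 · 0 · 2 · 3
2 · 2 · 2 · 0 · 3 · 3
0 · 2 · 2 · 1 · 2 · 0
1 · 1 · 3 · 1 · 3 · 1
1 · 2 · 3 · 1 · 1 · 3
1 · 3 · 1 · 1 · 3 · 0
gen 1: 0 · 2 · 0 · 0 · 2 · 3
2 · 2 · 2 · 0 · 3 · 3
0 · 3 · 2 · 1 · 2 · 0
1 · 1 · 3 · 1 · 3 · 1
1 · 2 · 3 · 1 · 1 · 3
1 · 3 · 1 · 1 · 3 · 0
gen 2: 0 · 2 · 0 · 0 · 2 · 3
2 · 3 · 2 · 0 · 3 · 3
1 · 0 · 3 · 1 · 2 · 0
1 · 2 · 3 · 1 · 3 · 1
1 · 2 · 3 · 1 · 1 · 3
1 · 3 · 1 · 1 · 3 · 0
gen 3: 0 · 2 · 0 · 0 · 2 · 3
2 · 3 · 2 · 0 · 3 · 3
1 · 1 · 3 · 1 · 2 · 0
1 · 2 · 3 · 1 · 3 · 1
1 · 2 · 3 · 1 · 1 · 3
1 · 3 · 1 · 1 · 3 · 0
gen 4: 0 · 2 · 0 · 0 · 2 · 3
2 · 3 · 2 · 0 · 3 · 3
1 · 2 · 3 · 1 · 2 · 0
1 · 2 · 3 · 1 · 3 · 1
1 · 2 · 3 · 1 · 1 · 3
1 · 3 · 1 · 1 · 3 · 0
gen 5: 0 · 2 · 0 · 0 · 2 · 3
2 · 3 · 2 · 0 · 3 · 3
1 · 3 · 3 · 1 · 2 · 0
1 · 2 · 3 · 1 · 3 · 1
1 · 2 · 3 · 1 · 1 · 3
1 · 3 · 1 · 1 · 3 · 0
gen 6: 0 · 3 · 1 · 0 · 2 · 3
3 · 1 · 0 · 1 · 3 · 3
2 · 3 · 2 · 2 · 2 · 0
2 · 1 · 2 · 2 · 3 · 1
2 · 1 · 1 · 2 · 1 · 3
2 · 0 · 3 · 1 · 3 · 0
gen 7: 0 · 3 · 1 · 0 · 2 · 3
3 · 2 · 0 · 1 · 3 · 3
3 · 0 · 3 · 2 · 2 · 0
2 · 2 · 2 · 2 · 3 · 1
2 · 1 · 1 · 2 · 1 · 3
2 · 0 · 3 · 1 · 3 · 0
gen 8: 0 · 3 · 1 · 0 · 2 · 3
3 · 2 · 0 · 1 · 3 · 3
3 · 1 · 3 · 2 · 2 · 0
2 · 2 · 2 · 2 · 3 · 1
2 · 1 · 1 · 2 · 1 · 3
2 · 0 · 3 · 1 · 3 · 0
gen 9: 0 · 3 · 1 · 0 · 2 · 3
3 · 2 · 0 · 1 · 3 · 3
3 · 2 · 3 · 2 · 2 · 0
2 · 2 · 2 · 2 · 3 · 1
2 · 1 · 1 · 2 · 1 · 3
2 · 0 · 3 · 1 · 3 · 0
gen 10: 0 · 3 · 1 · 0 · 2 · 3
3 · 2 · 0 · 1 · 3 · 3
3 · 3 · 3 · 2 · 2 · 0
2 · 2 · 2 · 2 · 3 · 1
2 · 1 · 1 · 2 · 1 · 3
2 · 0 · 3 · 1 · 3 · 0
gen 11: 2 · 0 · 2 · 0 · 2 · 3
1 · 1 · 2 · 1 · 3 · 3
1 · 3 · 0 · 3 · 2 · 0
3 · 3 · 3 · 2 · 3 · 1
2 · 1 · 1 · 2 · 1 · 3
2 · 0 · 3 · 1 · 3 · 0
gen 12: 2 · 0 · 2 · 0 · 2 · 3
1 · 2 · 2 · 1 · 3 · 3
3 · 1 · 2 · 3 · 2 · 0
0 · 2 · 0 · 3 · 3 · 1
3 · 2 · 2 · 2 · 1 · 3
2 · 0 · 3 · 1 · 3 · 0
gen 13: 2 · 0 · 2 · 0 · 2 · 3
1 · 2 · 2 · 1 · 3 · 3
3 · 2 · 2 · 3 · 2 · 0
0 · 2 · 0 · 3 · 3 · 1
3 · 2 · 2 · 2 · 1 · 3
2 · 0 · 3 · 1 · 3 · 0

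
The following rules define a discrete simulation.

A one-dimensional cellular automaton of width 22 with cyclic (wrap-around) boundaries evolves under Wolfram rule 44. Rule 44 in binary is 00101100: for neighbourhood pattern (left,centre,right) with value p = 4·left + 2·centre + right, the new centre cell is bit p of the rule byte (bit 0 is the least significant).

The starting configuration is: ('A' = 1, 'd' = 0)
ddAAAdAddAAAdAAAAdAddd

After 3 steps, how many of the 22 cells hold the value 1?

5

step 0: ddAAAdAddAAAdAAAAdAddd
step 1: ddAddAAddAddAAdddAAddd
step 2: ddAddAdddAddAddddAdddd
step 3: ddAddAdddAddAddddAdddd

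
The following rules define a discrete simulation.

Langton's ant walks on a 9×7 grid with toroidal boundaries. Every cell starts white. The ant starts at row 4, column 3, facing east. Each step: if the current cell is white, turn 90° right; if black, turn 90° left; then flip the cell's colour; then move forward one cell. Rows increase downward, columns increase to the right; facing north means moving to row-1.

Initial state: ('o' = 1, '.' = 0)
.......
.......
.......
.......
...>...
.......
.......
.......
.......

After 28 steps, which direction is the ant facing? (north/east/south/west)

east

0) .......
.......
.......
.......
...>...
.......
.......
.......
.......
1) .......
.......
.......
.......
...o...
...v...
.......
.......
.......
2) .......
.......
.......
.......
...o...
..<o...
.......
.......
.......
3) .......
.......
.......
.......
..^o...
..oo...
.......
.......
.......
4) .......
.......
.......
.......
..o>...
..oo...
.......
.......
.......
5) .......
.......
.......
...^...
..o....
..oo...
.......
.......
.......
6) .......
.......
.......
...o>..
..o....
..oo...
.......
.......
.......
7) .......
.......
.......
...oo..
..o.v..
..oo...
.......
.......
.......
8) .......
.......
.......
...oo..
..o<o..
..oo...
.......
.......
.......
9) .......
.......
.......
...^o..
..ooo..
..oo...
.......
.......
.......
10) .......
.......
.......
..<.o..
..ooo..
..oo...
.......
.......
.......
11) .......
.......
..^....
..o.o..
..ooo..
..oo...
.......
.......
.......
12) .......
.......
..o>...
..o.o..
..ooo..
..oo...
.......
.......
.......
13) .......
.......
..oo...
..ovo..
..ooo..
..oo...
.......
.......
.......
14) .......
.......
..oo...
..<oo..
..ooo..
..oo...
.......
.......
.......
15) .......
.......
..oo...
...oo..
..voo..
..oo...
.......
.......
.......
16) .......
.......
..oo...
...oo..
...>o..
..oo...
.......
.......
.......
17) .......
.......
..oo...
...^o..
....o..
..oo...
.......
.......
.......
18) .......
.......
..oo...
..<.o..
....o..
..oo...
.......
.......
.......
19) .......
.......
..^o...
..o.o..
....o..
..oo...
.......
.......
.......
20) .......
.......
.<.o...
..o.o..
....o..
..oo...
.......
.......
.......
21) .......
.^.....
.o.o...
..o.o..
....o..
..oo...
.......
.......
.......
22) .......
.o>....
.o.o...
..o.o..
....o..
..oo...
.......
.......
.......
23) .......
.oo....
.ovo...
..o.o..
....o..
..oo...
.......
.......
.......
24) .......
.oo....
.<oo...
..o.o..
....o..
..oo...
.......
.......
.......
25) .......
.oo....
..oo...
.vo.o..
....o..
..oo...
.......
.......
.......
26) .......
.oo....
..oo...
<oo.o..
....o..
..oo...
.......
.......
.......
27) .......
.oo....
^.oo...
ooo.o..
....o..
..oo...
.......
.......
.......
28) .......
.oo....
o>oo...
ooo.o..
....o..
..oo...
.......
.......
.......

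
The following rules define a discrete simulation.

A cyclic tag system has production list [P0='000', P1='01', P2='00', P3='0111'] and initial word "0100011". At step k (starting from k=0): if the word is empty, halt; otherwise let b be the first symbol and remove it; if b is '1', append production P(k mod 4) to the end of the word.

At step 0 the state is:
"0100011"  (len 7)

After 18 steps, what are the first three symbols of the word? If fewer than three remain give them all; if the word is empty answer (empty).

[0] "0100011"  (len 7)
[1] "100011"  (len 6)
[2] "0001101"  (len 7)
[3] "001101"  (len 6)
[4] "01101"  (len 5)
[5] "1101"  (len 4)
[6] "10101"  (len 5)
[7] "010100"  (len 6)
[8] "10100"  (len 5)
[9] "0100000"  (len 7)
[10] "100000"  (len 6)
[11] "0000000"  (len 7)
[12] "000000"  (len 6)
[13] "00000"  (len 5)
[14] "0000"  (len 4)
[15] "000"  (len 3)
[16] "00"  (len 2)
[17] "0"  (len 1)
[18] (halted — word empty)

(empty)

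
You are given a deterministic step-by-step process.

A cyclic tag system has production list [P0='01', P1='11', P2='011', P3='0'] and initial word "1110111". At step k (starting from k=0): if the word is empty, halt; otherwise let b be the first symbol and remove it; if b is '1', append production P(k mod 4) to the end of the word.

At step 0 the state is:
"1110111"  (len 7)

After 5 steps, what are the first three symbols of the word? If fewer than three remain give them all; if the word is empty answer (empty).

k=0  "1110111"  (len 7)
k=1  "11011101"  (len 8)
k=2  "101110111"  (len 9)
k=3  "01110111011"  (len 11)
k=4  "1110111011"  (len 10)
k=5  "11011101101"  (len 11)

110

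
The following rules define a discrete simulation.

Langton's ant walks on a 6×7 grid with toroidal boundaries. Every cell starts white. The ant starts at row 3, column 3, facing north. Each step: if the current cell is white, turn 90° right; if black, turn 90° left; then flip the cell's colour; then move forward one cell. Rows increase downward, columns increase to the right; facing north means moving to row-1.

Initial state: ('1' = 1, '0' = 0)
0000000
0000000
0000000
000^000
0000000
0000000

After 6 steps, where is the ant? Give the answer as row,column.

0) 0000000
0000000
0000000
000^000
0000000
0000000
1) 0000000
0000000
0000000
0001>00
0000000
0000000
2) 0000000
0000000
0000000
0001100
0000v00
0000000
3) 0000000
0000000
0000000
0001100
000<100
0000000
4) 0000000
0000000
0000000
000^100
0001100
0000000
5) 0000000
0000000
0000000
00<0100
0001100
0000000
6) 0000000
0000000
00^0000
0010100
0001100
0000000

2,2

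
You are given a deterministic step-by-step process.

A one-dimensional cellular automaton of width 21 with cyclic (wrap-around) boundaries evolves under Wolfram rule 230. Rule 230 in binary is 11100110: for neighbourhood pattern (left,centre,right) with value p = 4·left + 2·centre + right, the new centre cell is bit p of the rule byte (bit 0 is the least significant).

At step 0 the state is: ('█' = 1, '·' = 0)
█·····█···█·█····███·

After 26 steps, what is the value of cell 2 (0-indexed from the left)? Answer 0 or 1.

1

step 0: █·····█···█·█····███·
step 1: █····██··████···█·███
step 2: █···█·█·█·███··███·██
step 3: █··███████·██·█·███·█
step 4: █·█·███████·████·███·
step 5: ████·███████·████·███
step 6: █████·███████·████·██
step 7: ██████·███████·████·█
step 8: ███████·███████·████·
step 9: ·███████·███████·████
step 10: █·███████·███████·███
step 11: ██·███████·███████·██
step 12: ███·███████·███████·█
step 13: ████·███████·███████·
step 14: ·████·███████·███████
step 15: █·████·███████·██████
step 16: ██·████·███████·█████
step 17: ███·████·███████·████
step 18: ████·████·███████·███
step 19: █████·████·███████·██
step 20: ██████·████·███████·█
step 21: ███████·████·███████·
step 22: ·███████·████·███████
step 23: █·███████·████·██████
step 24: ██·███████·████·█████
step 25: ███·███████·████·████
step 26: ████·███████·████·███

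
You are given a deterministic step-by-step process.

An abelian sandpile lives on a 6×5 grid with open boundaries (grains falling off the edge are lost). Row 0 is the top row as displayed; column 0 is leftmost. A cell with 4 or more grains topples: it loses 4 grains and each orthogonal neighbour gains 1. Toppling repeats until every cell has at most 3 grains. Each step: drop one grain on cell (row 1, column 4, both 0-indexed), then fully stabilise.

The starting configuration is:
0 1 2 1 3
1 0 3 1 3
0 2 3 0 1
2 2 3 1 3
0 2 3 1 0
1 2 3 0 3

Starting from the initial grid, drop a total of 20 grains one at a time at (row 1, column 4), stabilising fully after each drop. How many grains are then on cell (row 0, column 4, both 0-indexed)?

k=0  0 1 2 1 3
1 0 3 1 3
0 2 3 0 1
2 2 3 1 3
0 2 3 1 0
1 2 3 0 3
k=1  0 1 2 2 0
1 0 3 2 1
0 2 3 0 2
2 2 3 1 3
0 2 3 1 0
1 2 3 0 3
k=2  0 1 2 2 0
1 0 3 2 2
0 2 3 0 2
2 2 3 1 3
0 2 3 1 0
1 2 3 0 3
k=3  0 1 2 2 0
1 0 3 2 3
0 2 3 0 2
2 2 3 1 3
0 2 3 1 0
1 2 3 0 3
k=4  0 1 2 2 1
1 0 3 3 0
0 2 3 0 3
2 2 3 1 3
0 2 3 1 0
1 2 3 0 3
k=5  0 1 2 2 1
1 0 3 3 1
0 2 3 0 3
2 2 3 1 3
0 2 3 1 0
1 2 3 0 3
k=6  0 1 2 2 1
1 0 3 3 2
0 2 3 0 3
2 2 3 1 3
0 2 3 1 0
1 2 3 0 3
k=7  0 1 2 2 1
1 0 3 3 3
0 2 3 0 3
2 2 3 1 3
0 2 3 1 0
1 2 3 0 3
k=8  0 1 3 3 2
1 1 1 1 2
0 3 1 3 1
2 3 1 3 0
0 3 1 2 1
1 3 0 1 3
k=9  0 1 3 3 2
1 1 1 1 3
0 3 1 3 1
2 3 1 3 0
0 3 1 2 1
1 3 0 1 3
k=10  0 1 3 3 3
1 1 1 2 0
0 3 1 3 2
2 3 1 3 0
0 3 1 2 1
1 3 0 1 3
k=11  0 1 3 3 3
1 1 1 2 1
0 3 1 3 2
2 3 1 3 0
0 3 1 2 1
1 3 0 1 3
k=12  0 1 3 3 3
1 1 1 2 2
0 3 1 3 2
2 3 1 3 0
0 3 1 2 1
1 3 0 1 3
k=13  0 1 3 3 3
1 1 1 2 3
0 3 1 3 2
2 3 1 3 0
0 3 1 2 1
1 3 0 1 3
k=14  0 2 0 2 1
1 1 3 1 3
0 3 2 2 0
2 3 2 0 2
0 3 1 3 1
1 3 0 1 3
k=15  0 2 0 2 2
1 1 3 2 0
0 3 2 2 1
2 3 2 0 2
0 3 1 3 1
1 3 0 1 3
k=16  0 2 0 2 2
1 1 3 2 1
0 3 2 2 1
2 3 2 0 2
0 3 1 3 1
1 3 0 1 3
k=17  0 2 0 2 2
1 1 3 2 2
0 3 2 2 1
2 3 2 0 2
0 3 1 3 1
1 3 0 1 3
k=18  0 2 0 2 2
1 1 3 2 3
0 3 2 2 1
2 3 2 0 2
0 3 1 3 1
1 3 0 1 3
k=19  0 2 0 2 3
1 1 3 3 0
0 3 2 2 2
2 3 2 0 2
0 3 1 3 1
1 3 0 1 3
k=20  0 2 0 2 3
1 1 3 3 1
0 3 2 2 2
2 3 2 0 2
0 3 1 3 1
1 3 0 1 3

3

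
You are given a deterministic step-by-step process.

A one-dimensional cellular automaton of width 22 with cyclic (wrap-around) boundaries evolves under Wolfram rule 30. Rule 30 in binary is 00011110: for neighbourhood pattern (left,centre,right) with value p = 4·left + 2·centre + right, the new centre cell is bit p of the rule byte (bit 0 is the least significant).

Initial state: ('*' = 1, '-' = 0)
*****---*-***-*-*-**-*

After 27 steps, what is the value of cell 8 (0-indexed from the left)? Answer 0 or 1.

1

0) *****---*-***-*-*-**-*
1) -----*-**-*---*-*-*--*
2) *---**-*--**-**-*-****
3) -*-**--****--*--*-*---
4) **-*-***---******-**--
5) *--*-*--*-**------*-**
6) -***-****-*-*----**-*-
7) **---*----*-**--**--**
8) --*-***--**-*-***-***-
9) -**-*--***--*-*---*--*
10) -*--****--***-**-*****
11) -****---***---*--*----
12) **---*-**--*-******---
13) *-*-**-*-***-*-----*-*
14) --*-*--*-*---**---**-*
15) ***-****-**-**-*-**--*
16) ----*----*--*--*-*-***
17) *--***--********-*-*--
18) ****--***--------*-***
19) ----***--*------**-*--
20) ---**--****----**--**-
21) --**-***---*--**-***-*
22) ***--*--*-*****--*---*
23) ---******-*----****-**
24) *-**------**--**----*-
25) *-*-*----**-***-*--**-
26) *-*-**--**--*---****--
27) *-*-*-***-****-**---**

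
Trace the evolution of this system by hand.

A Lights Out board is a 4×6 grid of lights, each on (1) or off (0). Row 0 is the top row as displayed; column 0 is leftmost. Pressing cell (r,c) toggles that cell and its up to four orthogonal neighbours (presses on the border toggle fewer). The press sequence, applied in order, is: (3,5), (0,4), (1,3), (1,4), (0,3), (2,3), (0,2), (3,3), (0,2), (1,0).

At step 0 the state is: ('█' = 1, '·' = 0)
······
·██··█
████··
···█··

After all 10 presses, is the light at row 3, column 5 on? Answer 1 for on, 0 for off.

gen 0: ······
·██··█
████··
···█··
gen 1: ······
·██··█
████·█
···███
gen 2: ···███
·██·██
████·█
···███
gen 3: ····██
·█·█·█
███··█
···███
gen 4: ·····█
·█··█·
███·██
···███
gen 5: ··████
·█·██·
███·██
···███
gen 6: ··████
·█··█·
██·█·█
····██
gen 7: ·█··██
·██·█·
██·█·█
····██
gen 8: ·█··██
·██·█·
██···█
··██·█
gen 9: ··████
·█··█·
██···█
··██·█
gen 10: █·████
█···█·
·█···█
··██·█

1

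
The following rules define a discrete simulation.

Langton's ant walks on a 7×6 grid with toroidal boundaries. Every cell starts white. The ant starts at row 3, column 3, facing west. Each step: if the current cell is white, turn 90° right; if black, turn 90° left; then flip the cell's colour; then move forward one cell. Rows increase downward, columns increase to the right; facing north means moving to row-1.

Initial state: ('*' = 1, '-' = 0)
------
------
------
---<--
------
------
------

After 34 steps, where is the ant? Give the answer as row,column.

4,0

step 0: ------
------
------
---<--
------
------
------
step 1: ------
------
---^--
---*--
------
------
------
step 2: ------
------
---*>-
---*--
------
------
------
step 3: ------
------
---**-
---*v-
------
------
------
step 4: ------
------
---**-
---<*-
------
------
------
step 5: ------
------
---**-
----*-
---v--
------
------
step 6: ------
------
---**-
----*-
--<*--
------
------
step 7: ------
------
---**-
--^-*-
--**--
------
------
step 8: ------
------
---**-
--*>*-
--**--
------
------
step 9: ------
------
---**-
--***-
--*v--
------
------
step 10: ------
------
---**-
--***-
--*->-
------
------
step 11: ------
------
---**-
--***-
--*-*-
----v-
------
step 12: ------
------
---**-
--***-
--*-*-
---<*-
------
step 13: ------
------
---**-
--***-
--*^*-
---**-
------
step 14: ------
------
---**-
--***-
--**>-
---**-
------
step 15: ------
------
---**-
--**^-
--**--
---**-
------
step 16: ------
------
---**-
--*<--
--**--
---**-
------
step 17: ------
------
---**-
--*---
--*v--
---**-
------
step 18: ------
------
---**-
--*---
--*->-
---**-
------
step 19: ------
------
---**-
--*---
--*-*-
---*v-
------
step 20: ------
------
---**-
--*---
--*-*-
---*->
------
step 21: ------
------
---**-
--*---
--*-*-
---*-*
-----v
step 22: ------
------
---**-
--*---
--*-*-
---*-*
----<*
step 23: ------
------
---**-
--*---
--*-*-
---*^*
----**
step 24: ------
------
---**-
--*---
--*-*-
---**>
----**
step 25: ------
------
---**-
--*---
--*-*^
---**-
----**
step 26: ------
------
---**-
--*---
>-*-**
---**-
----**
step 27: ------
------
---**-
--*---
*-*-**
v--**-
----**
step 28: ------
------
---**-
--*---
*-*-**
*--**<
----**
step 29: ------
------
---**-
--*---
*-*-*^
*--***
----**
step 30: ------
------
---**-
--*---
*-*-<-
*--***
----**
step 31: ------
------
---**-
--*---
*-*---
*--*v*
----**
step 32: ------
------
---**-
--*---
*-*---
*--*->
----**
step 33: ------
------
---**-
--*---
*-*--^
*--*--
----**
step 34: ------
------
---**-
--*---
>-*--*
*--*--
----**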